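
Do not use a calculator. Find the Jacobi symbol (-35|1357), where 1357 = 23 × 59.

1

First reduce: -35 ≡ 1322 (mod 1357).
Pull out 2: since 1357 ≡ 5 (mod 8), (2/1357) = -1.
Reciprocity: 661 ≡ 1 and 1357 ≡ 1 (mod 4), so (661/1357) = +(1357/661).
Reduce top mod 661: now compute (35/661).
Reciprocity: 35 ≡ 3 and 661 ≡ 1 (mod 4), so (35/661) = +(661/35).
Reduce top mod 35: now compute (31/35).
Reciprocity: 31 ≡ 3 and 35 ≡ 3 (mod 4), so (31/35) = −(35/31).
Reduce top mod 31: now compute (4/31).
Pull out 2^2: since 31 ≡ 7 (mod 8), (2/31) = +1, so (2/31)^2 = +1.
Reached (1/31) = 1. Collecting the sign flips along the way, the symbol is +1.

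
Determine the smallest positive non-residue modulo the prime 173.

(2/173) = −1, so 2 is the smallest positive non-residue mod 173.

2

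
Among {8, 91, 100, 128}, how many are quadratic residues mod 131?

2

(8/131) = -1 → non-residue.
(91/131) = +1 → QR.
(100/131) = +1 → QR.
(128/131) = -1 → non-residue.
Total quadratic residues among the 4: 2.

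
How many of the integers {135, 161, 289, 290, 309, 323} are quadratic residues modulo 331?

4

(135/331) = -1 → non-residue.
(161/331) = +1 → QR.
(289/331) = +1 → QR.
(290/331) = +1 → QR.
(309/331) = -1 → non-residue.
(323/331) = +1 → QR.
Total quadratic residues among the 6: 4.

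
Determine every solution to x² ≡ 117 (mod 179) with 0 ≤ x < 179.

Since 179 ≡ 3 (mod 4), a square root of 117 is 117^((179+1)/4) = 117^45 mod 179.
Repeated squaring: 117^2≡85, 117^4≡65, 117^8≡108, 117^16≡29, 117^32≡125 (mod 179).
117^45 = 117^(32+8+4+1) ≡ 81 (mod 179).
Check: 81² = 6561 ≡ 117 (mod 179). The two roots are 81 and 98.

81, 98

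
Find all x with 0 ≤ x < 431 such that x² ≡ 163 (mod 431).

Since 431 ≡ 3 (mod 4), a square root of 163 is 163^((431+1)/4) = 163^108 mod 431.
Repeated squaring: 163^2≡278, 163^4≡135, 163^8≡123, 163^16≡44, 163^32≡212, 163^64≡120 (mod 431).
163^108 = 163^(64+32+8+4) ≡ 342 (mod 431).
Check: 342² = 116964 ≡ 163 (mod 431). The two roots are 89 and 342.

89, 342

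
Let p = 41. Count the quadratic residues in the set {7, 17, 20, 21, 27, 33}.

3

(7/41) = -1 → non-residue.
(17/41) = -1 → non-residue.
(20/41) = +1 → QR.
(21/41) = +1 → QR.
(27/41) = -1 → non-residue.
(33/41) = +1 → QR.
Total quadratic residues among the 6: 3.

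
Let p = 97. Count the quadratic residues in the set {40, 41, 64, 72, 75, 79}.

4

(40/97) = -1 → non-residue.
(41/97) = -1 → non-residue.
(64/97) = +1 → QR.
(72/97) = +1 → QR.
(75/97) = +1 → QR.
(79/97) = +1 → QR.
Total quadratic residues among the 6: 4.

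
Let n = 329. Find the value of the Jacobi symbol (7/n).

0

Reciprocity: 7 ≡ 3 and 329 ≡ 1 (mod 4), so (7/329) = +(329/7).
Reduce top mod 7: now compute (0/7).
Top reduces to 0: gcd > 1, so the symbol is 0.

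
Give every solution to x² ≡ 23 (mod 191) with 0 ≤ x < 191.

Since 191 ≡ 3 (mod 4), a square root of 23 is 23^((191+1)/4) = 23^48 mod 191.
Repeated squaring: 23^2≡147, 23^4≡26, 23^8≡103, 23^16≡104, 23^32≡120 (mod 191).
23^48 = 23^(32+16) ≡ 65 (mod 191).
Check: 65² = 4225 ≡ 23 (mod 191). The two roots are 65 and 126.

65, 126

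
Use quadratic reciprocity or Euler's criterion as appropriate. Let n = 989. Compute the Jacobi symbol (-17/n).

-1

First reduce: -17 ≡ 972 (mod 989).
Pull out 2^2: since 989 ≡ 5 (mod 8), (2/989) = -1, so (2/989)^2 = +1.
Reciprocity: 243 ≡ 3 and 989 ≡ 1 (mod 4), so (243/989) = +(989/243).
Reduce top mod 243: now compute (17/243).
Reciprocity: 17 ≡ 1 and 243 ≡ 3 (mod 4), so (17/243) = +(243/17).
Reduce top mod 17: now compute (5/17).
Reciprocity: 5 ≡ 1 and 17 ≡ 1 (mod 4), so (5/17) = +(17/5).
Reduce top mod 5: now compute (2/5).
Pull out 2: since 5 ≡ 5 (mod 8), (2/5) = -1.
Reached (1/5) = 1. Collecting the sign flips along the way, the symbol is -1.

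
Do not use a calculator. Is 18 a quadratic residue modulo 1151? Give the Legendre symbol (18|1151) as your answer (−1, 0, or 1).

Pull out 2: since 1151 ≡ 7 (mod 8), (2/1151) = +1.
Reciprocity: 9 ≡ 1 and 1151 ≡ 3 (mod 4), so (9/1151) = +(1151/9).
Reduce top mod 9: now compute (8/9).
Pull out 2^3: since 9 ≡ 1 (mod 8), (2/9) = +1, so (2/9)^3 = +1.
Reached (1/9) = 1. Collecting the sign flips along the way, the symbol is +1.

1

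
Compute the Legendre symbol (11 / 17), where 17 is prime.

-1

Reciprocity: 11 ≡ 3 and 17 ≡ 1 (mod 4), so (11/17) = +(17/11).
Reduce top mod 11: now compute (6/11).
Pull out 2: since 11 ≡ 3 (mod 8), (2/11) = -1.
Reciprocity: 3 ≡ 3 and 11 ≡ 3 (mod 4), so (3/11) = −(11/3).
Reduce top mod 3: now compute (2/3).
Pull out 2: since 3 ≡ 3 (mod 8), (2/3) = -1.
Reached (1/3) = 1. Collecting the sign flips along the way, the symbol is -1.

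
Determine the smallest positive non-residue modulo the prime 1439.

(2/1439) = +1, so 2 is a residue.
(3/1439) = +1, so 3 is a residue.
(4/1439) = +1, so 4 is a residue.
(5/1439) = +1, so 5 is a residue.
(6/1439) = +1, so 6 is a residue.
(7/1439) = −1, so 7 is the smallest positive non-residue mod 1439.

7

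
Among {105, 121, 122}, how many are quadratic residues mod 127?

(105/127) = -1 → non-residue.
(121/127) = +1 → QR.
(122/127) = +1 → QR.
Total quadratic residues among the 3: 2.

2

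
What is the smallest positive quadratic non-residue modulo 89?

(2/89) = +1, so 2 is a residue.
(3/89) = −1, so 3 is the smallest positive non-residue mod 89.

3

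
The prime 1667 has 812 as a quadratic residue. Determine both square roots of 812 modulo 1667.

Since 1667 ≡ 3 (mod 4), a square root of 812 is 812^((1667+1)/4) = 812^417 mod 1667.
Repeated squaring: 812^2≡879, 812^4≡820, 812^8≡599, 812^16≡396, 812^32≡118, 812^64≡588, 812^128≡675, 812^256≡534 (mod 1667).
812^417 = 812^(256+128+32+1) ≡ 1206 (mod 1667).
Check: 1206² = 1454436 ≡ 812 (mod 1667). The two roots are 461 and 1206.

461, 1206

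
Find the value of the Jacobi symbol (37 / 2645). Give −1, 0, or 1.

Reciprocity: 37 ≡ 1 and 2645 ≡ 1 (mod 4), so (37/2645) = +(2645/37).
Reduce top mod 37: now compute (18/37).
Pull out 2: since 37 ≡ 5 (mod 8), (2/37) = -1.
Reciprocity: 9 ≡ 1 and 37 ≡ 1 (mod 4), so (9/37) = +(37/9).
Reduce top mod 9: now compute (1/9).
Reached (1/9) = 1. Collecting the sign flips along the way, the symbol is -1.

-1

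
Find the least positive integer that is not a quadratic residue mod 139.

2

(2/139) = −1, so 2 is the smallest positive non-residue mod 139.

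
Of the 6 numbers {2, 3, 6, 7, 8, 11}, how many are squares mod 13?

1

(2/13) = -1 → non-residue.
(3/13) = +1 → QR.
(6/13) = -1 → non-residue.
(7/13) = -1 → non-residue.
(8/13) = -1 → non-residue.
(11/13) = -1 → non-residue.
Total quadratic residues among the 6: 1.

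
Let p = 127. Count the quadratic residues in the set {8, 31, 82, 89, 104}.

4

(8/127) = +1 → QR.
(31/127) = +1 → QR.
(82/127) = +1 → QR.
(89/127) = -1 → non-residue.
(104/127) = +1 → QR.
Total quadratic residues among the 5: 4.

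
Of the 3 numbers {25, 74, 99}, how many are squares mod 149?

(25/149) = +1 → QR.
(74/149) = -1 → non-residue.
(99/149) = -1 → non-residue.
Total quadratic residues among the 3: 1.

1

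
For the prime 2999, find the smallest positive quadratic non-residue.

17

(2/2999) = +1, so 2 is a residue.
(3/2999) = +1, so 3 is a residue.
(4/2999) = +1, so 4 is a residue.
(5/2999) = +1, so 5 is a residue.
(6/2999) = +1, so 6 is a residue.
(7/2999) = +1, so 7 is a residue.
(8/2999) = +1, so 8 is a residue.
(9/2999) = +1, so 9 is a residue.
(10/2999) = +1, so 10 is a residue.
(11/2999) = +1, so 11 is a residue.
(12/2999) = +1, so 12 is a residue.
(13/2999) = +1, so 13 is a residue.
(14/2999) = +1, so 14 is a residue.
(15/2999) = +1, so 15 is a residue.
(16/2999) = +1, so 16 is a residue.
(17/2999) = −1, so 17 is the smallest positive non-residue mod 2999.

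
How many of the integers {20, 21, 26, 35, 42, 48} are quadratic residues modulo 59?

(20/59) = +1 → QR.
(21/59) = +1 → QR.
(26/59) = +1 → QR.
(35/59) = +1 → QR.
(42/59) = -1 → non-residue.
(48/59) = +1 → QR.
Total quadratic residues among the 6: 5.

5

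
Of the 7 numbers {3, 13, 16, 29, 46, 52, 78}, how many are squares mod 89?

2

(3/89) = -1 → non-residue.
(13/89) = -1 → non-residue.
(16/89) = +1 → QR.
(29/89) = -1 → non-residue.
(46/89) = -1 → non-residue.
(52/89) = -1 → non-residue.
(78/89) = +1 → QR.
Total quadratic residues among the 7: 2.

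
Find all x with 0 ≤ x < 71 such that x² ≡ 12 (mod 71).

Since 71 ≡ 3 (mod 4), a square root of 12 is 12^((71+1)/4) = 12^18 mod 71.
Repeated squaring: 12^2≡2, 12^4≡4, 12^8≡16, 12^16≡43 (mod 71).
12^18 = 12^(16+2) ≡ 15 (mod 71).
Check: 15² = 225 ≡ 12 (mod 71). The two roots are 15 and 56.

15, 56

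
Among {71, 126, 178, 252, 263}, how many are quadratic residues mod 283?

(71/283) = +1 → QR.
(126/283) = -1 → non-residue.
(178/283) = -1 → non-residue.
(252/283) = +1 → QR.
(263/283) = +1 → QR.
Total quadratic residues among the 5: 3.

3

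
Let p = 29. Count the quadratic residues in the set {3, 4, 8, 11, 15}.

1

(3/29) = -1 → non-residue.
(4/29) = +1 → QR.
(8/29) = -1 → non-residue.
(11/29) = -1 → non-residue.
(15/29) = -1 → non-residue.
Total quadratic residues among the 5: 1.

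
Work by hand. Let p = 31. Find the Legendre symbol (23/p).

Reciprocity: 23 ≡ 3 and 31 ≡ 3 (mod 4), so (23/31) = −(31/23).
Reduce top mod 23: now compute (8/23).
Pull out 2^3: since 23 ≡ 7 (mod 8), (2/23) = +1, so (2/23)^3 = +1.
Reached (1/23) = 1. Collecting the sign flips along the way, the symbol is -1.

-1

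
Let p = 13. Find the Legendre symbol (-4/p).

Euler's criterion: (-4/13) ≡ 9^6 (mod 13).
9^2 ≡ 3 (mod 13)
9^4 ≡ 9 (mod 13)
9^6 = 9^(4+2) ≡ 1 (mod 13).
Result is 1, so (-4/13) = 1.

1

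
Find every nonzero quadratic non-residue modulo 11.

2,6,7,8,10

Square k = 1,…,5 (k and 11−k give the same square):
1²=1, 2²=4, 3²=9, 4²≡5, 5²≡3 (mod 11).
The residues are {1, 3, 4, 5, 9}; the non-residues are the remaining 5 nonzero classes.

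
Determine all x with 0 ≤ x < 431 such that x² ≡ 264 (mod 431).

203, 228

Since 431 ≡ 3 (mod 4), a square root of 264 is 264^((431+1)/4) = 264^108 mod 431.
Repeated squaring: 264^2≡305, 264^4≡360, 264^8≡300, 264^16≡352, 264^32≡207, 264^64≡180 (mod 431).
264^108 = 264^(64+32+8+4) ≡ 228 (mod 431).
Check: 228² = 51984 ≡ 264 (mod 431). The two roots are 203 and 228.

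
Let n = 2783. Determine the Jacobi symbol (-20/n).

First reduce: -20 ≡ 2763 (mod 2783).
Reciprocity: 2763 ≡ 3 and 2783 ≡ 3 (mod 4), so (2763/2783) = −(2783/2763).
Reduce top mod 2763: now compute (20/2763).
Pull out 2^2: since 2763 ≡ 3 (mod 8), (2/2763) = -1, so (2/2763)^2 = +1.
Reciprocity: 5 ≡ 1 and 2763 ≡ 3 (mod 4), so (5/2763) = +(2763/5).
Reduce top mod 5: now compute (3/5).
Reciprocity: 3 ≡ 3 and 5 ≡ 1 (mod 4), so (3/5) = +(5/3).
Reduce top mod 3: now compute (2/3).
Pull out 2: since 3 ≡ 3 (mod 8), (2/3) = -1.
Reached (1/3) = 1. Collecting the sign flips along the way, the symbol is +1.

1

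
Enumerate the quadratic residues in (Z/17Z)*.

1,2,4,8,9,13,15,16

Square k = 1,…,8 (k and 17−k give the same square):
1²=1, 2²=4, 3²=9, 4²=16, 5²≡8, 6²≡2, 7²≡15, 8²≡13 (mod 17).
So the quadratic residues mod 17 are {1, 2, 4, 8, 9, 13, 15, 16}.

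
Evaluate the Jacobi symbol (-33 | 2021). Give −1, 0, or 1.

First reduce: -33 ≡ 1988 (mod 2021).
Pull out 2^2: since 2021 ≡ 5 (mod 8), (2/2021) = -1, so (2/2021)^2 = +1.
Reciprocity: 497 ≡ 1 and 2021 ≡ 1 (mod 4), so (497/2021) = +(2021/497).
Reduce top mod 497: now compute (33/497).
Reciprocity: 33 ≡ 1 and 497 ≡ 1 (mod 4), so (33/497) = +(497/33).
Reduce top mod 33: now compute (2/33).
Pull out 2: since 33 ≡ 1 (mod 8), (2/33) = +1.
Reached (1/33) = 1. Collecting the sign flips along the way, the symbol is +1.

1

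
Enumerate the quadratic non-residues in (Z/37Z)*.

Square k = 1,…,18 (k and 37−k give the same square):
1²=1, 2²=4, 3²=9, 4²=16, 5²=25, 6²=36, 7²≡12, 8²≡27, 9²≡7, 10²≡26, 11²≡10, 12²≡33, 13²≡21, 14²≡11, 15²≡3, 16²≡34, 17²≡30, 18²≡28 (mod 37).
The residues are {1, 3, 4, 7, 9, 10, 11, 12, 16, 21, 25, 26, 27, 28, 30, 33, 34, 36}; the non-residues are the remaining 18 nonzero classes.

2 5 6 8 13 14 15 17 18 19 20 22 23 24 29 31 32 35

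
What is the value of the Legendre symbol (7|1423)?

Reciprocity: 7 ≡ 3 and 1423 ≡ 3 (mod 4), so (7/1423) = −(1423/7).
Reduce top mod 7: now compute (2/7).
Pull out 2: since 7 ≡ 7 (mod 8), (2/7) = +1.
Reached (1/7) = 1. Collecting the sign flips along the way, the symbol is -1.

-1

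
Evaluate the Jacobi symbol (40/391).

1

Pull out 2^3: since 391 ≡ 7 (mod 8), (2/391) = +1, so (2/391)^3 = +1.
Reciprocity: 5 ≡ 1 and 391 ≡ 3 (mod 4), so (5/391) = +(391/5).
Reduce top mod 5: now compute (1/5).
Reached (1/5) = 1. Collecting the sign flips along the way, the symbol is +1.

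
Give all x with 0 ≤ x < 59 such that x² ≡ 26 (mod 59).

Since 59 ≡ 3 (mod 4), a square root of 26 is 26^((59+1)/4) = 26^15 mod 59.
Repeated squaring: 26^2≡27, 26^4≡21, 26^8≡28 (mod 59).
26^15 = 26^(8+4+2+1) ≡ 12 (mod 59).
Check: 12² = 144 ≡ 26 (mod 59). The two roots are 12 and 47.

12, 47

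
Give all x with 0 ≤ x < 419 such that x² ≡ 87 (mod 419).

Since 419 ≡ 3 (mod 4), a square root of 87 is 87^((419+1)/4) = 87^105 mod 419.
Repeated squaring: 87^2≡27, 87^4≡310, 87^8≡149, 87^16≡413, 87^32≡36, 87^64≡39 (mod 419).
87^105 = 87^(64+32+8+1) ≡ 368 (mod 419).
Check: 368² = 135424 ≡ 87 (mod 419). The two roots are 51 and 368.

51, 368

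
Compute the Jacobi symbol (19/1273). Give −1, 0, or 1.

0

Reciprocity: 19 ≡ 3 and 1273 ≡ 1 (mod 4), so (19/1273) = +(1273/19).
Reduce top mod 19: now compute (0/19).
Top reduces to 0: gcd > 1, so the symbol is 0.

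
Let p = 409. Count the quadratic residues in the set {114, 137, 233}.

1

(114/409) = -1 → non-residue.
(137/409) = +1 → QR.
(233/409) = -1 → non-residue.
Total quadratic residues among the 3: 1.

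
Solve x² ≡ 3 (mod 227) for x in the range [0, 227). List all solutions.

Since 227 ≡ 3 (mod 4), a square root of 3 is 3^((227+1)/4) = 3^57 mod 227.
Repeated squaring: 3^2≡9, 3^4≡81, 3^8≡205, 3^16≡30, 3^32≡219 (mod 227).
3^57 = 3^(32+16+8+1) ≡ 177 (mod 227).
Check: 177² = 31329 ≡ 3 (mod 227). The two roots are 50 and 177.

50, 177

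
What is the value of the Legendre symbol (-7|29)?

First reduce: -7 ≡ 22 (mod 29).
Pull out 2: since 29 ≡ 5 (mod 8), (2/29) = -1.
Reciprocity: 11 ≡ 3 and 29 ≡ 1 (mod 4), so (11/29) = +(29/11).
Reduce top mod 11: now compute (7/11).
Reciprocity: 7 ≡ 3 and 11 ≡ 3 (mod 4), so (7/11) = −(11/7).
Reduce top mod 7: now compute (4/7).
Pull out 2^2: since 7 ≡ 7 (mod 8), (2/7) = +1, so (2/7)^2 = +1.
Reached (1/7) = 1. Collecting the sign flips along the way, the symbol is +1.

1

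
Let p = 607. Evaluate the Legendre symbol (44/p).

1

Euler's criterion: (44/607) ≡ 44^303 (mod 607).
44^2 ≡ 115 (mod 607)
44^4 ≡ 478 (mod 607)
44^8 ≡ 252 (mod 607)
44^16 ≡ 376 (mod 607)
44^32 ≡ 552 (mod 607)
44^64 ≡ 597 (mod 607)
44^128 ≡ 100 (mod 607)
44^256 ≡ 288 (mod 607)
44^303 = 44^(256+32+8+4+2+1) ≡ 1 (mod 607).
Result is 1, so (44/607) = 1.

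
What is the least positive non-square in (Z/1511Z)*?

11

(2/1511) = +1, so 2 is a residue.
(3/1511) = +1, so 3 is a residue.
(4/1511) = +1, so 4 is a residue.
(5/1511) = +1, so 5 is a residue.
(6/1511) = +1, so 6 is a residue.
(7/1511) = +1, so 7 is a residue.
(8/1511) = +1, so 8 is a residue.
(9/1511) = +1, so 9 is a residue.
(10/1511) = +1, so 10 is a residue.
(11/1511) = −1, so 11 is the smallest positive non-residue mod 1511.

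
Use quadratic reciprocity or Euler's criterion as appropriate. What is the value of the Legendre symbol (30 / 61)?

-1

Pull out 2: since 61 ≡ 5 (mod 8), (2/61) = -1.
Reciprocity: 15 ≡ 3 and 61 ≡ 1 (mod 4), so (15/61) = +(61/15).
Reduce top mod 15: now compute (1/15).
Reached (1/15) = 1. Collecting the sign flips along the way, the symbol is -1.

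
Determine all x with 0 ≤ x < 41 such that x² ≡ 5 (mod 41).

41 ≡ 1 (mod 4), so we find a root by search.
Trying successive values, 13² = 169 ≡ 5 (mod 41). The other root is 41 − 13 = 28.

13, 28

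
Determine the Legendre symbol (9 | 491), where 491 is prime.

1

Euler's criterion: (9/491) ≡ 9^245 (mod 491).
9^2 ≡ 81 (mod 491)
9^4 ≡ 178 (mod 491)
9^8 ≡ 260 (mod 491)
9^16 ≡ 333 (mod 491)
9^32 ≡ 414 (mod 491)
9^64 ≡ 37 (mod 491)
9^128 ≡ 387 (mod 491)
9^245 = 9^(128+64+32+16+4+1) ≡ 1 (mod 491).
Result is 1, so (9/491) = 1.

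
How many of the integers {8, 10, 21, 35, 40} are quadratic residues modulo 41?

(8/41) = +1 → QR.
(10/41) = +1 → QR.
(21/41) = +1 → QR.
(35/41) = -1 → non-residue.
(40/41) = +1 → QR.
Total quadratic residues among the 5: 4.

4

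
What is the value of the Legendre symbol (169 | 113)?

First reduce: 169 ≡ 56 (mod 113).
Pull out 2^3: since 113 ≡ 1 (mod 8), (2/113) = +1, so (2/113)^3 = +1.
Reciprocity: 7 ≡ 3 and 113 ≡ 1 (mod 4), so (7/113) = +(113/7).
Reduce top mod 7: now compute (1/7).
Reached (1/7) = 1. Collecting the sign flips along the way, the symbol is +1.

1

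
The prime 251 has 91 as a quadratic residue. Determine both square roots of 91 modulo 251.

51, 200

Since 251 ≡ 3 (mod 4), a square root of 91 is 91^((251+1)/4) = 91^63 mod 251.
Repeated squaring: 91^2≡249, 91^4≡4, 91^8≡16, 91^16≡5, 91^32≡25 (mod 251).
91^63 = 91^(32+16+8+4+2+1) ≡ 51 (mod 251).
Check: 51² = 2601 ≡ 91 (mod 251). The two roots are 51 and 200.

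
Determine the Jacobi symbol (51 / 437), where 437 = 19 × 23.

1

Reciprocity: 51 ≡ 3 and 437 ≡ 1 (mod 4), so (51/437) = +(437/51).
Reduce top mod 51: now compute (29/51).
Reciprocity: 29 ≡ 1 and 51 ≡ 3 (mod 4), so (29/51) = +(51/29).
Reduce top mod 29: now compute (22/29).
Pull out 2: since 29 ≡ 5 (mod 8), (2/29) = -1.
Reciprocity: 11 ≡ 3 and 29 ≡ 1 (mod 4), so (11/29) = +(29/11).
Reduce top mod 11: now compute (7/11).
Reciprocity: 7 ≡ 3 and 11 ≡ 3 (mod 4), so (7/11) = −(11/7).
Reduce top mod 7: now compute (4/7).
Pull out 2^2: since 7 ≡ 7 (mod 8), (2/7) = +1, so (2/7)^2 = +1.
Reached (1/7) = 1. Collecting the sign flips along the way, the symbol is +1.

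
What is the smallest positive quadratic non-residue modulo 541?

(2/541) = −1, so 2 is the smallest positive non-residue mod 541.

2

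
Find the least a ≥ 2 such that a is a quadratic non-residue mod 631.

(2/631) = +1, so 2 is a residue.
(3/631) = −1, so 3 is the smallest positive non-residue mod 631.

3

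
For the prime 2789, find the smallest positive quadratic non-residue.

2

(2/2789) = −1, so 2 is the smallest positive non-residue mod 2789.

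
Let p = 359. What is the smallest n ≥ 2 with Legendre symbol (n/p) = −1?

7

(2/359) = +1, so 2 is a residue.
(3/359) = +1, so 3 is a residue.
(4/359) = +1, so 4 is a residue.
(5/359) = +1, so 5 is a residue.
(6/359) = +1, so 6 is a residue.
(7/359) = −1, so 7 is the smallest positive non-residue mod 359.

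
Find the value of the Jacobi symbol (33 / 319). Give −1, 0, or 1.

Reciprocity: 33 ≡ 1 and 319 ≡ 3 (mod 4), so (33/319) = +(319/33).
Reduce top mod 33: now compute (22/33).
Pull out 2: since 33 ≡ 1 (mod 8), (2/33) = +1.
Reciprocity: 11 ≡ 3 and 33 ≡ 1 (mod 4), so (11/33) = +(33/11).
Reduce top mod 11: now compute (0/11).
Top reduces to 0: gcd > 1, so the symbol is 0.

0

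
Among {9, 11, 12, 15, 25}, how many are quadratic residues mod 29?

2

(9/29) = +1 → QR.
(11/29) = -1 → non-residue.
(12/29) = -1 → non-residue.
(15/29) = -1 → non-residue.
(25/29) = +1 → QR.
Total quadratic residues among the 5: 2.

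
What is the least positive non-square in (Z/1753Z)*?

(2/1753) = +1, so 2 is a residue.
(3/1753) = +1, so 3 is a residue.
(4/1753) = +1, so 4 is a residue.
(5/1753) = −1, so 5 is the smallest positive non-residue mod 1753.

5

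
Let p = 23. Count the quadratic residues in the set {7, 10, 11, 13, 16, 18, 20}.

3

(7/23) = -1 → non-residue.
(10/23) = -1 → non-residue.
(11/23) = -1 → non-residue.
(13/23) = +1 → QR.
(16/23) = +1 → QR.
(18/23) = +1 → QR.
(20/23) = -1 → non-residue.
Total quadratic residues among the 7: 3.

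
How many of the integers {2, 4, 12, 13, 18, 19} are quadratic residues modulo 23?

(2/23) = +1 → QR.
(4/23) = +1 → QR.
(12/23) = +1 → QR.
(13/23) = +1 → QR.
(18/23) = +1 → QR.
(19/23) = -1 → non-residue.
Total quadratic residues among the 6: 5.

5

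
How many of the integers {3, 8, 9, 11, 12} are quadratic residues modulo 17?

2

(3/17) = -1 → non-residue.
(8/17) = +1 → QR.
(9/17) = +1 → QR.
(11/17) = -1 → non-residue.
(12/17) = -1 → non-residue.
Total quadratic residues among the 5: 2.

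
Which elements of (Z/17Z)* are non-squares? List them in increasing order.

3, 5, 6, 7, 10, 11, 12, 14

Square k = 1,…,8 (k and 17−k give the same square):
1²=1, 2²=4, 3²=9, 4²=16, 5²≡8, 6²≡2, 7²≡15, 8²≡13 (mod 17).
The residues are {1, 2, 4, 8, 9, 13, 15, 16}; the non-residues are the remaining 8 nonzero classes.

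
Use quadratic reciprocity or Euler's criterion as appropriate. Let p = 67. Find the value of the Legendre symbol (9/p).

Euler's criterion: (9/67) ≡ 9^33 (mod 67).
9^2 ≡ 14 (mod 67)
9^4 ≡ 62 (mod 67)
9^8 ≡ 25 (mod 67)
9^16 ≡ 22 (mod 67)
9^32 ≡ 15 (mod 67)
9^33 = 9^(32+1) ≡ 1 (mod 67).
Result is 1, so (9/67) = 1.

1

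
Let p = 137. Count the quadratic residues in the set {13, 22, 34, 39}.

3

(13/137) = -1 → non-residue.
(22/137) = +1 → QR.
(34/137) = +1 → QR.
(39/137) = +1 → QR.
Total quadratic residues among the 4: 3.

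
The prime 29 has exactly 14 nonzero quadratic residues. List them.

Square k = 1,…,14 (k and 29−k give the same square):
1²=1, 2²=4, 3²=9, 4²=16, 5²=25, 6²≡7, 7²≡20, 8²≡6, 9²≡23, 10²≡13, 11²≡5, 12²≡28, 13²≡24, 14²≡22 (mod 29).
So the quadratic residues mod 29 are {1, 4, 5, 6, 7, 9, 13, 16, 20, 22, 23, 24, 25, 28}.

1,4,5,6,7,9,13,16,20,22,23,24,25,28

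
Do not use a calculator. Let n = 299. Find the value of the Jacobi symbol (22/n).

Pull out 2: since 299 ≡ 3 (mod 8), (2/299) = -1.
Reciprocity: 11 ≡ 3 and 299 ≡ 3 (mod 4), so (11/299) = −(299/11).
Reduce top mod 11: now compute (2/11).
Pull out 2: since 11 ≡ 3 (mod 8), (2/11) = -1.
Reached (1/11) = 1. Collecting the sign flips along the way, the symbol is -1.

-1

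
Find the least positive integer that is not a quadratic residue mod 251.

(2/251) = −1, so 2 is the smallest positive non-residue mod 251.

2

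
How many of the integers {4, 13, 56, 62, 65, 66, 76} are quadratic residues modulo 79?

(4/79) = +1 → QR.
(13/79) = +1 → QR.
(56/79) = -1 → non-residue.
(62/79) = +1 → QR.
(65/79) = +1 → QR.
(66/79) = -1 → non-residue.
(76/79) = +1 → QR.
Total quadratic residues among the 7: 5.

5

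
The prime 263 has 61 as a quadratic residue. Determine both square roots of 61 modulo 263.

18, 245

Since 263 ≡ 3 (mod 4), a square root of 61 is 61^((263+1)/4) = 61^66 mod 263.
Repeated squaring: 61^2≡39, 61^4≡206, 61^8≡93, 61^16≡233, 61^32≡111, 61^64≡223 (mod 263).
61^66 = 61^(64+2) ≡ 18 (mod 263).
Check: 18² = 324 ≡ 61 (mod 263). The two roots are 18 and 245.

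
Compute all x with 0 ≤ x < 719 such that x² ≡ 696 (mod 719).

Since 719 ≡ 3 (mod 4), a square root of 696 is 696^((719+1)/4) = 696^180 mod 719.
Repeated squaring: 696^2≡529, 696^4≡150, 696^8≡211, 696^16≡662, 696^32≡373, 696^64≡362, 696^128≡186 (mod 719).
696^180 = 696^(128+32+16+4) ≡ 290 (mod 719).
Check: 290² = 84100 ≡ 696 (mod 719). The two roots are 290 and 429.

290, 429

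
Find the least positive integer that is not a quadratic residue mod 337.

5

(2/337) = +1, so 2 is a residue.
(3/337) = +1, so 3 is a residue.
(4/337) = +1, so 4 is a residue.
(5/337) = −1, so 5 is the smallest positive non-residue mod 337.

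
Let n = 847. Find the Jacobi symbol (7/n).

0

Reciprocity: 7 ≡ 3 and 847 ≡ 3 (mod 4), so (7/847) = −(847/7).
Reduce top mod 7: now compute (0/7).
Top reduces to 0: gcd > 1, so the symbol is 0.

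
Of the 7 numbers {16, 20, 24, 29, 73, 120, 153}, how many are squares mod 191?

5

(16/191) = +1 → QR.
(20/191) = +1 → QR.
(24/191) = +1 → QR.
(29/191) = -1 → non-residue.
(73/191) = -1 → non-residue.
(120/191) = +1 → QR.
(153/191) = +1 → QR.
Total quadratic residues among the 7: 5.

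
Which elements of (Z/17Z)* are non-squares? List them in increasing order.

3,5,6,7,10,11,12,14

Square k = 1,…,8 (k and 17−k give the same square):
1²=1, 2²=4, 3²=9, 4²=16, 5²≡8, 6²≡2, 7²≡15, 8²≡13 (mod 17).
The residues are {1, 2, 4, 8, 9, 13, 15, 16}; the non-residues are the remaining 8 nonzero classes.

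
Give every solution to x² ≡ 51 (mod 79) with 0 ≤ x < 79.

29, 50

Since 79 ≡ 3 (mod 4), a square root of 51 is 51^((79+1)/4) = 51^20 mod 79.
Repeated squaring: 51^2≡73, 51^4≡36, 51^8≡32, 51^16≡76 (mod 79).
51^20 = 51^(16+4) ≡ 50 (mod 79).
Check: 50² = 2500 ≡ 51 (mod 79). The two roots are 29 and 50.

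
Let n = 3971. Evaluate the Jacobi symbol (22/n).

Pull out 2: since 3971 ≡ 3 (mod 8), (2/3971) = -1.
Reciprocity: 11 ≡ 3 and 3971 ≡ 3 (mod 4), so (11/3971) = −(3971/11).
Reduce top mod 11: now compute (0/11).
Top reduces to 0: gcd > 1, so the symbol is 0.

0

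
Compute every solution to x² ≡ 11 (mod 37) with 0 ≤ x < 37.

14, 23

37 ≡ 1 (mod 4), so we find a root by search.
Trying successive values, 14² = 196 ≡ 11 (mod 37). The other root is 37 − 14 = 23.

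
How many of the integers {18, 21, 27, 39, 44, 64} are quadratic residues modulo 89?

5

(18/89) = +1 → QR.
(21/89) = +1 → QR.
(27/89) = -1 → non-residue.
(39/89) = +1 → QR.
(44/89) = +1 → QR.
(64/89) = +1 → QR.
Total quadratic residues among the 6: 5.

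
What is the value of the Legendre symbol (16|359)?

Pull out 2^4: since 359 ≡ 7 (mod 8), (2/359) = +1, so (2/359)^4 = +1.
Reached (1/359) = 1. Collecting the sign flips along the way, the symbol is +1.

1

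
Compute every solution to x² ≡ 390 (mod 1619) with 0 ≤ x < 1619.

Since 1619 ≡ 3 (mod 4), a square root of 390 is 390^((1619+1)/4) = 390^405 mod 1619.
Repeated squaring: 390^2≡1533, 390^4≡920, 390^8≡1282, 390^16≡239, 390^32≡456, 390^64≡704, 390^128≡202, 390^256≡329 (mod 1619).
390^405 = 390^(256+128+16+4+1) ≡ 1294 (mod 1619).
Check: 1294² = 1674436 ≡ 390 (mod 1619). The two roots are 325 and 1294.

325, 1294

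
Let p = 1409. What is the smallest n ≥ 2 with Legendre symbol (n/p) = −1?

3

(2/1409) = +1, so 2 is a residue.
(3/1409) = −1, so 3 is the smallest positive non-residue mod 1409.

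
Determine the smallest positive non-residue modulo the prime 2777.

(2/2777) = +1, so 2 is a residue.
(3/2777) = −1, so 3 is the smallest positive non-residue mod 2777.

3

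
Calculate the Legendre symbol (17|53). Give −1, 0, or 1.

1

Euler's criterion: (17/53) ≡ 17^26 (mod 53).
17^2 ≡ 24 (mod 53)
17^4 ≡ 46 (mod 53)
17^8 ≡ 49 (mod 53)
17^16 ≡ 16 (mod 53)
17^26 = 17^(16+8+2) ≡ 1 (mod 53).
Result is 1, so (17/53) = 1.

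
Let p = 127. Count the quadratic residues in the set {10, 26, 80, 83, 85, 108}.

(10/127) = -1 → non-residue.
(26/127) = +1 → QR.
(80/127) = -1 → non-residue.
(83/127) = -1 → non-residue.
(85/127) = -1 → non-residue.
(108/127) = -1 → non-residue.
Total quadratic residues among the 6: 1.

1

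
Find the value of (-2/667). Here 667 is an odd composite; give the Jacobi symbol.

First reduce: -2 ≡ 665 (mod 667).
Reciprocity: 665 ≡ 1 and 667 ≡ 3 (mod 4), so (665/667) = +(667/665).
Reduce top mod 665: now compute (2/665).
Pull out 2: since 665 ≡ 1 (mod 8), (2/665) = +1.
Reached (1/665) = 1. Collecting the sign flips along the way, the symbol is +1.

1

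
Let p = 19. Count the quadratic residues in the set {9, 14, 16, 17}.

3

(9/19) = +1 → QR.
(14/19) = -1 → non-residue.
(16/19) = +1 → QR.
(17/19) = +1 → QR.
Total quadratic residues among the 4: 3.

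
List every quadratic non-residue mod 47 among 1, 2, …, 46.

5, 10, 11, 13, 15, 19, 20, 22, 23, 26, 29, 30, 31, 33, 35, 38, 39, 40, 41, 43, 44, 45, 46

Square k = 1,…,23 (k and 47−k give the same square):
1²=1, 2²=4, 3²=9, 4²=16, 5²=25, 6²=36, 7²≡2, 8²≡17, 9²≡34, 10²≡6, 11²≡27, 12²≡3, 13²≡28, 14²≡8, 15²≡37, 16²≡21, 17²≡7, 18²≡42, 19²≡32, 20²≡24, 21²≡18, 22²≡14, 23²≡12 (mod 47).
The residues are {1, 2, 3, 4, 6, 7, 8, 9, 12, 14, 16, 17, 18, 21, 24, 25, 27, 28, 32, 34, 36, 37, 42}; the non-residues are the remaining 23 nonzero classes.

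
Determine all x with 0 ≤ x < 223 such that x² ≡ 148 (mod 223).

51, 172

Since 223 ≡ 3 (mod 4), a square root of 148 is 148^((223+1)/4) = 148^56 mod 223.
Repeated squaring: 148^2≡50, 148^4≡47, 148^8≡202, 148^16≡218, 148^32≡25 (mod 223).
148^56 = 148^(32+16+8) ≡ 172 (mod 223).
Check: 172² = 29584 ≡ 148 (mod 223). The two roots are 51 and 172.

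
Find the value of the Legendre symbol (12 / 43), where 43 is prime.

Euler's criterion: (12/43) ≡ 12^21 (mod 43).
12^2 ≡ 15 (mod 43)
12^4 ≡ 10 (mod 43)
12^8 ≡ 14 (mod 43)
12^16 ≡ 24 (mod 43)
12^21 = 12^(16+4+1) ≡ 42 (mod 43).
Result is 42 ≡ −1, so (12/43) = −1.

-1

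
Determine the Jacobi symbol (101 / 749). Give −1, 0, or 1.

-1

Reciprocity: 101 ≡ 1 and 749 ≡ 1 (mod 4), so (101/749) = +(749/101).
Reduce top mod 101: now compute (42/101).
Pull out 2: since 101 ≡ 5 (mod 8), (2/101) = -1.
Reciprocity: 21 ≡ 1 and 101 ≡ 1 (mod 4), so (21/101) = +(101/21).
Reduce top mod 21: now compute (17/21).
Reciprocity: 17 ≡ 1 and 21 ≡ 1 (mod 4), so (17/21) = +(21/17).
Reduce top mod 17: now compute (4/17).
Pull out 2^2: since 17 ≡ 1 (mod 8), (2/17) = +1, so (2/17)^2 = +1.
Reached (1/17) = 1. Collecting the sign flips along the way, the symbol is -1.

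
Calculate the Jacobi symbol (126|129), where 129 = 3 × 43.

0

Pull out 2: since 129 ≡ 1 (mod 8), (2/129) = +1.
Reciprocity: 63 ≡ 3 and 129 ≡ 1 (mod 4), so (63/129) = +(129/63).
Reduce top mod 63: now compute (3/63).
Reciprocity: 3 ≡ 3 and 63 ≡ 3 (mod 4), so (3/63) = −(63/3).
Reduce top mod 3: now compute (0/3).
Top reduces to 0: gcd > 1, so the symbol is 0.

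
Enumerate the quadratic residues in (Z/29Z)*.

Square k = 1,…,14 (k and 29−k give the same square):
1²=1, 2²=4, 3²=9, 4²=16, 5²=25, 6²≡7, 7²≡20, 8²≡6, 9²≡23, 10²≡13, 11²≡5, 12²≡28, 13²≡24, 14²≡22 (mod 29).
So the quadratic residues mod 29 are {1, 4, 5, 6, 7, 9, 13, 16, 20, 22, 23, 24, 25, 28}.

1 4 5 6 7 9 13 16 20 22 23 24 25 28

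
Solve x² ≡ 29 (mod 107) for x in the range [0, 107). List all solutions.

Since 107 ≡ 3 (mod 4), a square root of 29 is 29^((107+1)/4) = 29^27 mod 107.
Repeated squaring: 29^2≡92, 29^4≡11, 29^8≡14, 29^16≡89 (mod 107).
29^27 = 29^(16+8+2+1) ≡ 52 (mod 107).
Check: 52² = 2704 ≡ 29 (mod 107). The two roots are 52 and 55.

52, 55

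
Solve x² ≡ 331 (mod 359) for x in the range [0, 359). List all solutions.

Since 359 ≡ 3 (mod 4), a square root of 331 is 331^((359+1)/4) = 331^90 mod 359.
Repeated squaring: 331^2≡66, 331^4≡48, 331^8≡150, 331^16≡242, 331^32≡47, 331^64≡55 (mod 359).
331^90 = 331^(64+16+8+2) ≡ 204 (mod 359).
Check: 204² = 41616 ≡ 331 (mod 359). The two roots are 155 and 204.

155, 204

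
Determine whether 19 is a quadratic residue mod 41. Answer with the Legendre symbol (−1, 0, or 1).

Euler's criterion: (19/41) ≡ 19^20 (mod 41).
19^2 ≡ 33 (mod 41)
19^4 ≡ 23 (mod 41)
19^8 ≡ 37 (mod 41)
19^16 ≡ 16 (mod 41)
19^20 = 19^(16+4) ≡ 40 (mod 41).
Result is 40 ≡ −1, so (19/41) = −1.

-1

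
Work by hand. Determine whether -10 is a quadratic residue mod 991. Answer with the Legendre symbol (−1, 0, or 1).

-1

First reduce: -10 ≡ 981 (mod 991).
Reciprocity: 981 ≡ 1 and 991 ≡ 3 (mod 4), so (981/991) = +(991/981).
Reduce top mod 981: now compute (10/981).
Pull out 2: since 981 ≡ 5 (mod 8), (2/981) = -1.
Reciprocity: 5 ≡ 1 and 981 ≡ 1 (mod 4), so (5/981) = +(981/5).
Reduce top mod 5: now compute (1/5).
Reached (1/5) = 1. Collecting the sign flips along the way, the symbol is -1.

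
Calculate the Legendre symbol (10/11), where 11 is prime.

Pull out 2: since 11 ≡ 3 (mod 8), (2/11) = -1.
Reciprocity: 5 ≡ 1 and 11 ≡ 3 (mod 4), so (5/11) = +(11/5).
Reduce top mod 5: now compute (1/5).
Reached (1/5) = 1. Collecting the sign flips along the way, the symbol is -1.

-1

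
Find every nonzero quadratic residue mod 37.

1,3,4,7,9,10,11,12,16,21,25,26,27,28,30,33,34,36

Square k = 1,…,18 (k and 37−k give the same square):
1²=1, 2²=4, 3²=9, 4²=16, 5²=25, 6²=36, 7²≡12, 8²≡27, 9²≡7, 10²≡26, 11²≡10, 12²≡33, 13²≡21, 14²≡11, 15²≡3, 16²≡34, 17²≡30, 18²≡28 (mod 37).
So the quadratic residues mod 37 are {1, 3, 4, 7, 9, 10, 11, 12, 16, 21, 25, 26, 27, 28, 30, 33, 34, 36}.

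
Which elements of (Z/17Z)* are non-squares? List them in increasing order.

Square k = 1,…,8 (k and 17−k give the same square):
1²=1, 2²=4, 3²=9, 4²=16, 5²≡8, 6²≡2, 7²≡15, 8²≡13 (mod 17).
The residues are {1, 2, 4, 8, 9, 13, 15, 16}; the non-residues are the remaining 8 nonzero classes.

3,5,6,7,10,11,12,14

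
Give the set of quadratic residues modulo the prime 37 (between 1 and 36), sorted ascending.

Square k = 1,…,18 (k and 37−k give the same square):
1²=1, 2²=4, 3²=9, 4²=16, 5²=25, 6²=36, 7²≡12, 8²≡27, 9²≡7, 10²≡26, 11²≡10, 12²≡33, 13²≡21, 14²≡11, 15²≡3, 16²≡34, 17²≡30, 18²≡28 (mod 37).
So the quadratic residues mod 37 are {1, 3, 4, 7, 9, 10, 11, 12, 16, 21, 25, 26, 27, 28, 30, 33, 34, 36}.

1,3,4,7,9,10,11,12,16,21,25,26,27,28,30,33,34,36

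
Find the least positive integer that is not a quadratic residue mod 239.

7

(2/239) = +1, so 2 is a residue.
(3/239) = +1, so 3 is a residue.
(4/239) = +1, so 4 is a residue.
(5/239) = +1, so 5 is a residue.
(6/239) = +1, so 6 is a residue.
(7/239) = −1, so 7 is the smallest positive non-residue mod 239.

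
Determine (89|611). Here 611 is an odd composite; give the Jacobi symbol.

-1

Reciprocity: 89 ≡ 1 and 611 ≡ 3 (mod 4), so (89/611) = +(611/89).
Reduce top mod 89: now compute (77/89).
Reciprocity: 77 ≡ 1 and 89 ≡ 1 (mod 4), so (77/89) = +(89/77).
Reduce top mod 77: now compute (12/77).
Pull out 2^2: since 77 ≡ 5 (mod 8), (2/77) = -1, so (2/77)^2 = +1.
Reciprocity: 3 ≡ 3 and 77 ≡ 1 (mod 4), so (3/77) = +(77/3).
Reduce top mod 3: now compute (2/3).
Pull out 2: since 3 ≡ 3 (mod 8), (2/3) = -1.
Reached (1/3) = 1. Collecting the sign flips along the way, the symbol is -1.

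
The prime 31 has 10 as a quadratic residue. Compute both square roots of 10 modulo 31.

14, 17

Since 31 ≡ 3 (mod 4), a square root of 10 is 10^((31+1)/4) = 10^8 mod 31.
Repeated squaring: 10^2≡7, 10^4≡18, 10^8≡14 (mod 31).
10^8 = 10^(8) ≡ 14 (mod 31).
Check: 14² = 196 ≡ 10 (mod 31). The two roots are 14 and 17.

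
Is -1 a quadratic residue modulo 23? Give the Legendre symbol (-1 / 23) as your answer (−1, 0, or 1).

Euler's criterion: (-1/23) ≡ 22^11 (mod 23).
22^2 ≡ 1 (mod 23)
22^4 ≡ 1 (mod 23)
22^8 ≡ 1 (mod 23)
22^11 = 22^(8+2+1) ≡ 22 (mod 23).
Result is 22 ≡ −1, so (-1/23) = −1.

-1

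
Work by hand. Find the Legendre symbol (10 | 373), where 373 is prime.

Pull out 2: since 373 ≡ 5 (mod 8), (2/373) = -1.
Reciprocity: 5 ≡ 1 and 373 ≡ 1 (mod 4), so (5/373) = +(373/5).
Reduce top mod 5: now compute (3/5).
Reciprocity: 3 ≡ 3 and 5 ≡ 1 (mod 4), so (3/5) = +(5/3).
Reduce top mod 3: now compute (2/3).
Pull out 2: since 3 ≡ 3 (mod 8), (2/3) = -1.
Reached (1/3) = 1. Collecting the sign flips along the way, the symbol is +1.

1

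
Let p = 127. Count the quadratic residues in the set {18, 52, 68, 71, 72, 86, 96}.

(18/127) = +1 → QR.
(52/127) = +1 → QR.
(68/127) = +1 → QR.
(71/127) = +1 → QR.
(72/127) = +1 → QR.
(86/127) = -1 → non-residue.
(96/127) = -1 → non-residue.
Total quadratic residues among the 7: 5.

5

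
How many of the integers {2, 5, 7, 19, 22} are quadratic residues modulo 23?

1

(2/23) = +1 → QR.
(5/23) = -1 → non-residue.
(7/23) = -1 → non-residue.
(19/23) = -1 → non-residue.
(22/23) = -1 → non-residue.
Total quadratic residues among the 5: 1.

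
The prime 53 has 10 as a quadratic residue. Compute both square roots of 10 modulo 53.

13, 40

53 ≡ 1 (mod 4), so we find a root by search.
Trying successive values, 13² = 169 ≡ 10 (mod 53). The other root is 53 − 13 = 40.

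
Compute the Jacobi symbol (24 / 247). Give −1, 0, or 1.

-1

Pull out 2^3: since 247 ≡ 7 (mod 8), (2/247) = +1, so (2/247)^3 = +1.
Reciprocity: 3 ≡ 3 and 247 ≡ 3 (mod 4), so (3/247) = −(247/3).
Reduce top mod 3: now compute (1/3).
Reached (1/3) = 1. Collecting the sign flips along the way, the symbol is -1.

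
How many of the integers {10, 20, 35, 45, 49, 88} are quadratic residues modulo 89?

(10/89) = +1 → QR.
(20/89) = +1 → QR.
(35/89) = -1 → non-residue.
(45/89) = +1 → QR.
(49/89) = +1 → QR.
(88/89) = +1 → QR.
Total quadratic residues among the 6: 5.

5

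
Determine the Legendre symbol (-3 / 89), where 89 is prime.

First reduce: -3 ≡ 86 (mod 89).
Pull out 2: since 89 ≡ 1 (mod 8), (2/89) = +1.
Reciprocity: 43 ≡ 3 and 89 ≡ 1 (mod 4), so (43/89) = +(89/43).
Reduce top mod 43: now compute (3/43).
Reciprocity: 3 ≡ 3 and 43 ≡ 3 (mod 4), so (3/43) = −(43/3).
Reduce top mod 3: now compute (1/3).
Reached (1/3) = 1. Collecting the sign flips along the way, the symbol is -1.

-1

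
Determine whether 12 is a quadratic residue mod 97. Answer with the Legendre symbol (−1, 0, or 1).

1

Euler's criterion: (12/97) ≡ 12^48 (mod 97).
12^2 ≡ 47 (mod 97)
12^4 ≡ 75 (mod 97)
12^8 ≡ 96 (mod 97)
12^16 ≡ 1 (mod 97)
12^32 ≡ 1 (mod 97)
12^48 = 12^(32+16) ≡ 1 (mod 97).
Result is 1, so (12/97) = 1.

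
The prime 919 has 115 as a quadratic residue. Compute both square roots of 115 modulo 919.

261, 658

Since 919 ≡ 3 (mod 4), a square root of 115 is 115^((919+1)/4) = 115^230 mod 919.
Repeated squaring: 115^2≡359, 115^4≡221, 115^8≡134, 115^16≡495, 115^32≡571, 115^64≡715, 115^128≡261 (mod 919).
115^230 = 115^(128+64+32+4+2) ≡ 261 (mod 919).
Check: 261² = 68121 ≡ 115 (mod 919). The two roots are 261 and 658.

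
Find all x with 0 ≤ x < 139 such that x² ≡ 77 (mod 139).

Since 139 ≡ 3 (mod 4), a square root of 77 is 77^((139+1)/4) = 77^35 mod 139.
Repeated squaring: 77^2≡91, 77^4≡80, 77^8≡6, 77^16≡36, 77^32≡45 (mod 139).
77^35 = 77^(32+2+1) ≡ 63 (mod 139).
Check: 63² = 3969 ≡ 77 (mod 139). The two roots are 63 and 76.

63, 76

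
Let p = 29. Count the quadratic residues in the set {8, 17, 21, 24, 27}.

(8/29) = -1 → non-residue.
(17/29) = -1 → non-residue.
(21/29) = -1 → non-residue.
(24/29) = +1 → QR.
(27/29) = -1 → non-residue.
Total quadratic residues among the 5: 1.

1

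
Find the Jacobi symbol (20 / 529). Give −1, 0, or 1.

1

Pull out 2^2: since 529 ≡ 1 (mod 8), (2/529) = +1, so (2/529)^2 = +1.
Reciprocity: 5 ≡ 1 and 529 ≡ 1 (mod 4), so (5/529) = +(529/5).
Reduce top mod 5: now compute (4/5).
Pull out 2^2: since 5 ≡ 5 (mod 8), (2/5) = -1, so (2/5)^2 = +1.
Reached (1/5) = 1. Collecting the sign flips along the way, the symbol is +1.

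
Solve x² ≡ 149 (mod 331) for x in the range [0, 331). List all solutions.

76, 255

Since 331 ≡ 3 (mod 4), a square root of 149 is 149^((331+1)/4) = 149^83 mod 331.
Repeated squaring: 149^2≡24, 149^4≡245, 149^8≡114, 149^16≡87, 149^32≡287, 149^64≡281 (mod 331).
149^83 = 149^(64+16+2+1) ≡ 76 (mod 331).
Check: 76² = 5776 ≡ 149 (mod 331). The two roots are 76 and 255.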